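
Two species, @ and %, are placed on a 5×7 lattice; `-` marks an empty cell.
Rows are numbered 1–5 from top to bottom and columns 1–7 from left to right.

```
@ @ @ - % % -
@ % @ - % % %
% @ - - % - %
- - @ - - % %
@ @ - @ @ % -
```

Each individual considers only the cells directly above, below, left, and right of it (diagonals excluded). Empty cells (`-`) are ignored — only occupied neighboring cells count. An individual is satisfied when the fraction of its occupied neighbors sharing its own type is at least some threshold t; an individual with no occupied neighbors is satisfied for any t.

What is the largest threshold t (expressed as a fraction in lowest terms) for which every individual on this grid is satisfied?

(1,1)@ 2/2
(1,2)@ 2/3
(1,3)@ 2/2
(1,5)% 2/2
(1,6)% 2/2
(2,1)@ 1/3
(2,2)% 0/4
(2,3)@ 1/2
(2,5)% 3/3
(2,6)% 3/3
(2,7)% 2/2
(3,1)% 0/2
(3,2)@ 0/2
(3,5)% 1/1
(3,7)% 2/2
(4,3)@ — no occupied neighbors
(4,6)% 2/2
(4,7)% 2/2
(5,1)@ 1/1
(5,2)@ 1/1
(5,4)@ 1/1
(5,5)@ 1/2
(5,6)% 1/2
The smallest same-type fraction is 0/4 at (2,2), which reduces to 0/1. Any threshold above that leaves this individual unsatisfied.

0/1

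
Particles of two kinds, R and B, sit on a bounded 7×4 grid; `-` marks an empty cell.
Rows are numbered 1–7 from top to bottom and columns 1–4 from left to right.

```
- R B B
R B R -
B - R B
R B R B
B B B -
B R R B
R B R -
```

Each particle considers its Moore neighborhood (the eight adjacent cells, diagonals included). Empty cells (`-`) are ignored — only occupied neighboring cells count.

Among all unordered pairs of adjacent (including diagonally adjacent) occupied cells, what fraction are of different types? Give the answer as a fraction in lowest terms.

34/57

Scan each occupied cell's neighbors to the right and below (and the two forward diagonals) so each pair is counted once.
From row 1: 4 unlike of 8 pairs (running 4/8).
From row 2: 5 unlike of 7 pairs (running 9/15).
From row 3: 5 unlike of 8 pairs (running 14/23).
From row 4: 7 unlike of 11 pairs (running 21/34).
From row 5: 5 unlike of 10 pairs (running 26/44).
From row 6: 6 unlike of 11 pairs (running 32/55).
From row 7: 2 unlike of 2 pairs (running 34/57).
Total adjacent occupied pairs: 57; unlike-type pairs: 34.
34/57 is already in lowest terms.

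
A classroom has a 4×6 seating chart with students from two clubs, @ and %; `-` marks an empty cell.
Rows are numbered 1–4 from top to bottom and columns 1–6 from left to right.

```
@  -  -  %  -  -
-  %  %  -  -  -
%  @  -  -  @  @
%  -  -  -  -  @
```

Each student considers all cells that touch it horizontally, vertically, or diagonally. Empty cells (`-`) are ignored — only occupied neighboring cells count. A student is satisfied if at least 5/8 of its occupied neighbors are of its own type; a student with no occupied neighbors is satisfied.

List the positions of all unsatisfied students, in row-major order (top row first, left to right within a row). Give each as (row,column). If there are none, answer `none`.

(1,1), (2,2), (3,2), (4,1)

Row 1: (1,1)@ 0/1 not · (1,4)% 1/1 satisfied
Row 2: (2,2)% 2/4 not · (2,3)% 2/3 satisfied
Row 3: (3,1)% 2/3 satisfied · (3,2)@ 0/4 not · (3,5)@ 2/2 satisfied · (3,6)@ 2/2 satisfied
Row 4: (4,1)% 1/2 not · (4,6)@ 2/2 satisfied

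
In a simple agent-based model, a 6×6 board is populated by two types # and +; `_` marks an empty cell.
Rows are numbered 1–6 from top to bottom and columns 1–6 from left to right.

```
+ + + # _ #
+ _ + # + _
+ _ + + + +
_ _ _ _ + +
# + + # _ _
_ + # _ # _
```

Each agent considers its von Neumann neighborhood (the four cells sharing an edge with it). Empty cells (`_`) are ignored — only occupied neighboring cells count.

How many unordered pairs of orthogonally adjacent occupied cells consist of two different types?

8

Scan each occupied cell's neighbors to the right and below so each pair is counted once.
From row 1: 1 unlike of 6 pairs (running 1/6).
From row 2: 3 unlike of 6 pairs (running 4/12).
From row 3: 0 unlike of 5 pairs (running 4/17).
From row 4: 0 unlike of 1 pairs (running 4/18).
From row 5: 3 unlike of 5 pairs (running 7/23).
From row 6: 1 unlike of 1 pairs (running 8/24).
Total adjacent occupied pairs: 24; unlike-type pairs: 8.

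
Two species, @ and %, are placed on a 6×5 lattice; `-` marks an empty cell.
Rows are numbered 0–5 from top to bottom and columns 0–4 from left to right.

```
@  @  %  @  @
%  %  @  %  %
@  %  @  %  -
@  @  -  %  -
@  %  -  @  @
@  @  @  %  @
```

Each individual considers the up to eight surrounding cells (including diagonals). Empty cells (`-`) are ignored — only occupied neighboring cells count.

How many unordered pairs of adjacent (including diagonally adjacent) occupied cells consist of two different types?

37

Scan each occupied cell's neighbors to the right and below (and the two forward diagonals) so each pair is counted once.
From row 0: 11 unlike of 17 pairs (running 11/17).
From row 1: 8 unlike of 15 pairs (running 19/32).
From row 2: 6 unlike of 10 pairs (running 25/42).
From row 3: 4 unlike of 7 pairs (running 29/49).
From row 4: 6 unlike of 12 pairs (running 35/61).
From row 5: 2 unlike of 4 pairs (running 37/65).
Total adjacent occupied pairs: 65; unlike-type pairs: 37.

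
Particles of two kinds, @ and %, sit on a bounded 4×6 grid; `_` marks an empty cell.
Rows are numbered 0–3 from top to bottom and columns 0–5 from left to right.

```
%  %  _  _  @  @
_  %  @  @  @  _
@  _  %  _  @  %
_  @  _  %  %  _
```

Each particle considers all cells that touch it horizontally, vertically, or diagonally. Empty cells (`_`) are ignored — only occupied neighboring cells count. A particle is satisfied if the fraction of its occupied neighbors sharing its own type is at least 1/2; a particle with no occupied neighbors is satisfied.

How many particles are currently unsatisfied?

4

(0,0)% 2/2 ✓
(0,1)% 2/3 ✓
(0,4)@ 3/3 ✓
(0,5)@ 2/2 ✓
(1,1)% 3/5 ✓
(1,2)@ 1/4 ✗
(1,3)@ 4/5 ✓
(1,4)@ 4/5 ✓
(2,0)@ 1/2 ✓
(2,2)% 2/5 ✗
(2,4)@ 2/5 ✗
(2,5)% 1/3 ✗
(3,1)@ 1/2 ✓
(3,3)% 2/3 ✓
(3,4)% 2/3 ✓
Unsatisfied: (1,2), (2,2), (2,4), (2,5) — 4 in total.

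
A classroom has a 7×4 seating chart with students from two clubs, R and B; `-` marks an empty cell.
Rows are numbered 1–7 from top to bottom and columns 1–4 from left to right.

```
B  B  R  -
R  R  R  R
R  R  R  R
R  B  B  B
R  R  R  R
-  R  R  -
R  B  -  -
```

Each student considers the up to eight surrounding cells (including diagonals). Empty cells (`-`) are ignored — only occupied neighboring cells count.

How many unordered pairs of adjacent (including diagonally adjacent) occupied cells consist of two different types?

Scan each occupied cell's neighbors to the right and below (and the two forward diagonals) so each pair is counted once.
From row 1: 6 unlike of 10 pairs (running 6/10).
From row 2: 0 unlike of 13 pairs (running 6/23).
From row 3: 8 unlike of 13 pairs (running 14/36).
From row 4: 9 unlike of 13 pairs (running 23/49).
From row 5: 0 unlike of 9 pairs (running 23/58).
From row 6: 2 unlike of 4 pairs (running 25/62).
From row 7: 1 unlike of 1 pairs (running 26/63).
Total adjacent occupied pairs: 63; unlike-type pairs: 26.

26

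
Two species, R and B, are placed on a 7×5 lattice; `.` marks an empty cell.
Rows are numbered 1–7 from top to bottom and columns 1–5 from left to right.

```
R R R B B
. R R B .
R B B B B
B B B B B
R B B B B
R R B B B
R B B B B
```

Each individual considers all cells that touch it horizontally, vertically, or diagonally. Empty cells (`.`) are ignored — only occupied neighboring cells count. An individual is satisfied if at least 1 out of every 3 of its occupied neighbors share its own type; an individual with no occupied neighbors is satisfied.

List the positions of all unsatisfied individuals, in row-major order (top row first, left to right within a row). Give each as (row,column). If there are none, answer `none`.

(3,1)

(1,1)R 2/2 ok
(1,2)R 4/4 ok
(1,3)R 3/5 ok
(1,4)B 2/4 ok
(1,5)B 2/2 ok
(2,2)R 5/7 ok
(2,3)R 3/8 ok
(2,4)B 5/7 ok
(3,1)R 1/4 unhappy
(3,2)B 4/7 ok
(3,3)B 6/8 ok
(3,4)B 6/7 ok
(3,5)B 4/4 ok
(4,1)B 3/5 ok
(4,2)B 6/8 ok
(4,3)B 8/8 ok
(4,4)B 8/8 ok
(4,5)B 5/5 ok
(5,1)R 2/5 ok
(5,2)B 5/8 ok
(5,3)B 7/8 ok
(5,4)B 8/8 ok
(5,5)B 5/5 ok
(6,1)R 3/5 ok
(6,2)R 3/8 ok
(6,3)B 7/8 ok
(6,4)B 8/8 ok
(6,5)B 5/5 ok
(7,1)R 2/3 ok
(7,2)B 2/5 ok
(7,3)B 4/5 ok
(7,4)B 5/5 ok
(7,5)B 3/3 ok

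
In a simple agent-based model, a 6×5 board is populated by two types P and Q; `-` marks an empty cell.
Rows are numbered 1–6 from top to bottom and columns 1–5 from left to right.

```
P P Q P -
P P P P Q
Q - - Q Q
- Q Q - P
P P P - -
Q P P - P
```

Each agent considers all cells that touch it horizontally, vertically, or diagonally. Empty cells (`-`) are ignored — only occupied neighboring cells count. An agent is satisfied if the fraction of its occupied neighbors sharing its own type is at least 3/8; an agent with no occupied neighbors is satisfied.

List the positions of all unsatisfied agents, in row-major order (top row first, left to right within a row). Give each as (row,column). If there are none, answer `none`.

Row 1: (1,1)P 3/3 satisfied · (1,2)P 4/5 satisfied · (1,3)Q 0/5 not · (1,4)P 2/4 satisfied
Row 2: (2,1)P 3/4 satisfied · (2,2)P 4/6 satisfied · (2,3)P 4/6 satisfied · (2,4)P 2/6 not · (2,5)Q 2/4 satisfied
Row 3: (3,1)Q 1/3 not · (3,4)Q 3/6 satisfied · (3,5)Q 2/4 satisfied
Row 4: (4,2)Q 2/5 satisfied · (4,3)Q 2/4 satisfied · (4,5)P 0/2 not
Row 5: (5,1)P 2/4 satisfied · (5,2)P 4/7 satisfied · (5,3)P 3/5 satisfied
Row 6: (6,1)Q 0/3 not · (6,2)P 4/5 satisfied · (6,3)P 3/3 satisfied · (6,5)P 0/0 satisfied

(1,3), (2,4), (3,1), (4,5), (6,1)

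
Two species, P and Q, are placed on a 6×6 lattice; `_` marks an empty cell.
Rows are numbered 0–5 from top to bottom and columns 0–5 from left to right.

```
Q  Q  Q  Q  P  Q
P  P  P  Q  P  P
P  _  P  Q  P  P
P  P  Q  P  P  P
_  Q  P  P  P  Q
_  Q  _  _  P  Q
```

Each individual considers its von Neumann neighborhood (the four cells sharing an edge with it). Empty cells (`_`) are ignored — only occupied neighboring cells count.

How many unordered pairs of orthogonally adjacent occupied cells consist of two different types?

20

Scan each occupied cell's neighbors to the right and below so each pair is counted once.
Row 0: Q(0,0)–Q(0,1)= Q(0,0)–P(1,0)≠ Q(0,1)–Q(0,2)= Q(0,1)–P(1,1)≠ Q(0,2)–Q(0,3)= Q(0,2)–P(1,2)≠ Q(0,3)–P(0,4)≠ Q(0,3)–Q(1,3)= P(0,4)–Q(0,5)≠ P(0,4)–P(1,4)= Q(0,5)–P(1,5)≠  → 6/11 unlike.
Row 1: P(1,0)–P(1,1)= P(1,0)–P(2,0)= P(1,1)–P(1,2)= P(1,2)–Q(1,3)≠ P(1,2)–P(2,2)= Q(1,3)–P(1,4)≠ Q(1,3)–Q(2,3)= P(1,4)–P(1,5)= P(1,4)–P(2,4)= P(1,5)–P(2,5)=  → 2/10 unlike.
Row 2: P(2,0)–P(3,0)= P(2,2)–Q(2,3)≠ P(2,2)–Q(3,2)≠ Q(2,3)–P(2,4)≠ Q(2,3)–P(3,3)≠ P(2,4)–P(2,5)= P(2,4)–P(3,4)= P(2,5)–P(3,5)=  → 4/8 unlike.
Row 3: P(3,0)–P(3,1)= P(3,1)–Q(3,2)≠ P(3,1)–Q(4,1)≠ Q(3,2)–P(3,3)≠ Q(3,2)–P(4,2)≠ P(3,3)–P(3,4)= P(3,3)–P(4,3)= P(3,4)–P(3,5)= P(3,4)–P(4,4)= P(3,5)–Q(4,5)≠  → 5/10 unlike.
Row 4: Q(4,1)–P(4,2)≠ Q(4,1)–Q(5,1)= P(4,2)–P(4,3)= P(4,3)–P(4,4)= P(4,4)–Q(4,5)≠ P(4,4)–P(5,4)= Q(4,5)–Q(5,5)=  → 2/7 unlike.
Row 5: P(5,4)–Q(5,5)≠  → 1/1 unlike.
Total adjacent occupied pairs: 47; unlike-type pairs: 20.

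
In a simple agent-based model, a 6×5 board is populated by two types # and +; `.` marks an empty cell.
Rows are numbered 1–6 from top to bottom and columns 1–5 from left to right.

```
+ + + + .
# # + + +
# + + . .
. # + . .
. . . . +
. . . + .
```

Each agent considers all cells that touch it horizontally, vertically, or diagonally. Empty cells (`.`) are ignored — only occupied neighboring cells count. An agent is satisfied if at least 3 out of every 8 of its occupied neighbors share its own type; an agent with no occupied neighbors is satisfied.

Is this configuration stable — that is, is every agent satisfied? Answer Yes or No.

No

Row 1: (1,1)+ 1/3 unhappy · (1,2)+ 3/5 ok · (1,3)+ 4/5 ok · (1,4)+ 4/4 ok
Row 2: (2,1)# 2/5 ok · (2,2)# 2/8 unhappy · (2,3)+ 6/7 ok · (2,4)+ 5/5 ok · (2,5)+ 2/2 ok
Row 3: (3,1)# 3/4 ok · (3,2)+ 3/7 ok · (3,3)+ 4/6 ok
Row 4: (4,2)# 1/4 unhappy · (4,3)+ 2/3 ok
Row 5: (5,5)+ 1/1 ok
Row 6: (6,4)+ 1/1 ok
For instance (1,1) has only 1/3 same-type neighbors, below 3/8.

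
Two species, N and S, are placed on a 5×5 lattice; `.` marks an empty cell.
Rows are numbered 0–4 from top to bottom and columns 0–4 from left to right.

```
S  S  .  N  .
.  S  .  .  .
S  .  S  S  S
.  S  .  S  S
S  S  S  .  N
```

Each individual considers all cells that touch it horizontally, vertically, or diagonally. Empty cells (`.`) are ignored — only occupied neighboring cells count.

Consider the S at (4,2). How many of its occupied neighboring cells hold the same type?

Occupied neighbors of (4,2): (3,1)=S, (3,3)=S, (4,1)=S.
Same type (S): 3 of 3.

3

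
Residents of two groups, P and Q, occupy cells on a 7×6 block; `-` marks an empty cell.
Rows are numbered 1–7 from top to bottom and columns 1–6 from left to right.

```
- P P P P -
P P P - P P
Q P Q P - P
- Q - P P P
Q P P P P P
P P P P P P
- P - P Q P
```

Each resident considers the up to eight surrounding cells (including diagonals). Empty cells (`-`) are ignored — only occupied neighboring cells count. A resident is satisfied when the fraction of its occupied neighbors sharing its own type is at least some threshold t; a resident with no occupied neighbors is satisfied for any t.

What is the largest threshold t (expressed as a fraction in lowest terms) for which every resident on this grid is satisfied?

Row 1: (1,2)P 4/4 · (1,3)P 4/4 · (1,4)P 4/4 · (1,5)P 3/3
Row 2: (2,1)P 3/4 · (2,2)P 5/7 · (2,3)P 6/7 · (2,5)P 5/5 · (2,6)P 3/3
Row 3: (3,1)Q 1/4 · (3,2)P 3/6 · (3,3)Q 1/6 · (3,4)P 4/5 · (3,6)P 4/4
Row 4: (4,2)Q 3/6 · (4,4)P 5/6 · (4,5)P 7/7 · (4,6)P 4/4
Row 5: (5,1)Q 1/4 · (5,2)P 4/6 · (5,3)P 6/7 · (5,4)P 7/7 · (5,5)P 8/8 · (5,6)P 5/5
Row 6: (6,1)P 3/4 · (6,2)P 5/6 · (6,3)P 7/7 · (6,4)P 6/7 · (6,5)P 7/8 · (6,6)P 4/5
Row 7: (7,2)P 3/3 · (7,4)P 3/4 · (7,5)Q 0/5 · (7,6)P 2/3
The smallest same-type fraction is 0/5 at (7,5), which reduces to 0/1. Any threshold above that leaves this resident unsatisfied.

0/1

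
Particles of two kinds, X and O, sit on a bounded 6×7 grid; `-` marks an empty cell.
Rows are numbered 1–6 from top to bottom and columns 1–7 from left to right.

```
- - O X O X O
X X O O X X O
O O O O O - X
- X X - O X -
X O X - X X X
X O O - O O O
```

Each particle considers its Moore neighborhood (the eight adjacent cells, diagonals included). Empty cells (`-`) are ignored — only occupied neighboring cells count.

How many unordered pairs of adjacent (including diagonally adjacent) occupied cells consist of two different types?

Scan each occupied cell's neighbors to the right and below (and the two forward diagonals) so each pair is counted once.
From row 1: 11 unlike of 18 pairs (running 11/18).
From row 2: 12 unlike of 22 pairs (running 23/40).
From row 3: 7 unlike of 14 pairs (running 30/54).
From row 4: 5 unlike of 12 pairs (running 35/66).
From row 5: 13 unlike of 18 pairs (running 48/84).
From row 6: 1 unlike of 4 pairs (running 49/88).
Total adjacent occupied pairs: 88; unlike-type pairs: 49.

49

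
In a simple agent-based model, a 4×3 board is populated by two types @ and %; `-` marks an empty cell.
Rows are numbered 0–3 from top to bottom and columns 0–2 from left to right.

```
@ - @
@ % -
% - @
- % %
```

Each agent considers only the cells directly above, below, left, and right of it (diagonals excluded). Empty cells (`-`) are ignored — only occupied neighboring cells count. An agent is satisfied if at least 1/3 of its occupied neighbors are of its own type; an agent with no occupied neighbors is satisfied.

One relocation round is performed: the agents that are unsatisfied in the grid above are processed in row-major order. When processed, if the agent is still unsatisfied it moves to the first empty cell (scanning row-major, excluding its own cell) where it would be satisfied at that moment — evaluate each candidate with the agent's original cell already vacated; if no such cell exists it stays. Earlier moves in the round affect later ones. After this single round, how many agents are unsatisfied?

0

Initially unsatisfied (in order): (1,1), (2,0), (2,2).
  (1,1) → (2,1).
  (2,0): now satisfied by earlier moves; stays.
  (2,2) → (0,1).
Resulting grid:
@ @ @
@ - -
% % -
- % %
All satisfied now.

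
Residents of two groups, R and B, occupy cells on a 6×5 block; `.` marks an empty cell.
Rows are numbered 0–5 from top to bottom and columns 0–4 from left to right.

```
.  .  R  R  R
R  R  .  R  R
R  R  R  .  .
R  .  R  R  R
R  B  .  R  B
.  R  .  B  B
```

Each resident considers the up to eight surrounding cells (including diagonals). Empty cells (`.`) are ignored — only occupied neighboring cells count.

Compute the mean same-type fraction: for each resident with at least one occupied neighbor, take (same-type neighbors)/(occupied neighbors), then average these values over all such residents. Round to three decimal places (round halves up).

0.782

Row 0: (0,2)R 3/3 · (0,3)R 4/4 · (0,4)R 3/3
Row 1: (1,0)R 3/3 · (1,1)R 5/5 · (1,3)R 5/5 · (1,4)R 3/3
Row 2: (2,0)R 4/4 · (2,1)R 6/6 · (2,2)R 5/5
Row 3: (3,0)R 3/4 · (3,2)R 4/5 · (3,3)R 4/5 · (3,4)R 2/3
Row 4: (4,0)R 2/3 · (4,1)B 0/4 · (4,3)R 3/6 · (4,4)B 2/5
Row 5: (5,1)R 1/2 · (5,3)B 2/3 · (5,4)B 2/3
Sum over 21 residents: 3/3 + 4/4 + 3/3 + 3/3 + 5/5 + 5/5 + 3/3 + 4/4 + 6/6 + 5/5 + 3/4 + 4/5 + 4/5 + 2/3 + 2/3 + 0/4 + 3/6 + 2/5 + 1/2 + 2/3 + 2/3 = 197/12; mean = 197/12 ÷ 21 = 197/252 = 0.781746… → 0.782.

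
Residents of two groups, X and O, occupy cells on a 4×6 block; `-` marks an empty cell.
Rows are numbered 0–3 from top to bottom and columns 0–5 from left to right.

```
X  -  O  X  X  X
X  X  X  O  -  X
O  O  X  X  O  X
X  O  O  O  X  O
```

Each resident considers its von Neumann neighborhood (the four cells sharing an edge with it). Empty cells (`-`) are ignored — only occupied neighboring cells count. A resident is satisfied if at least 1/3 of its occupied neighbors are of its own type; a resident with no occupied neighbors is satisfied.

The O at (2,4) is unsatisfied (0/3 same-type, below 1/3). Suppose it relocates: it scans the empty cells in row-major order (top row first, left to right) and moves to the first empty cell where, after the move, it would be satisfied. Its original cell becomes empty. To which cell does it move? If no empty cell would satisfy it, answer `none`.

Vacating (2,4). Empty cells in order:
  (0,1): 1/3 same-type → satisfied — stop here.

(0,1)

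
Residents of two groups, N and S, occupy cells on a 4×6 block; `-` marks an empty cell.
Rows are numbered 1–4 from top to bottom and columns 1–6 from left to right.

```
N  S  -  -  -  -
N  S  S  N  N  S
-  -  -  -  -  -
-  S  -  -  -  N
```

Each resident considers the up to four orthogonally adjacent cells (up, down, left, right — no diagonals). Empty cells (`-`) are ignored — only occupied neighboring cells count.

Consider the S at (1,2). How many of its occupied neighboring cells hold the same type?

Occupied neighbors of (1,2): (2,2)=S, (1,1)=N.
Same type (S): 1 of 2.

1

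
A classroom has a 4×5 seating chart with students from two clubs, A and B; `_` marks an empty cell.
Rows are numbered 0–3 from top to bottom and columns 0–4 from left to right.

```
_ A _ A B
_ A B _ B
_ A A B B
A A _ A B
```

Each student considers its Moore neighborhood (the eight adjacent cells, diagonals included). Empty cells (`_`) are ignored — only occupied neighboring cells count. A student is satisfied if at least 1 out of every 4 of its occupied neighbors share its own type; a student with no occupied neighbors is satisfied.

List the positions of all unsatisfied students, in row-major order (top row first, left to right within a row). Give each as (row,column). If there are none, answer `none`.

Row 0: (0,1)A 1/2 ok · (0,3)A 0/3 unhappy · (0,4)B 1/2 ok
Row 1: (1,1)A 3/4 ok · (1,2)B 1/6 unhappy · (1,4)B 3/4 ok
Row 2: (2,1)A 4/5 ok · (2,2)A 4/6 ok · (2,3)B 4/6 ok · (2,4)B 3/4 ok
Row 3: (3,0)A 2/2 ok · (3,1)A 3/3 ok · (3,3)A 1/4 ok · (3,4)B 2/3 ok

(0,3), (1,2)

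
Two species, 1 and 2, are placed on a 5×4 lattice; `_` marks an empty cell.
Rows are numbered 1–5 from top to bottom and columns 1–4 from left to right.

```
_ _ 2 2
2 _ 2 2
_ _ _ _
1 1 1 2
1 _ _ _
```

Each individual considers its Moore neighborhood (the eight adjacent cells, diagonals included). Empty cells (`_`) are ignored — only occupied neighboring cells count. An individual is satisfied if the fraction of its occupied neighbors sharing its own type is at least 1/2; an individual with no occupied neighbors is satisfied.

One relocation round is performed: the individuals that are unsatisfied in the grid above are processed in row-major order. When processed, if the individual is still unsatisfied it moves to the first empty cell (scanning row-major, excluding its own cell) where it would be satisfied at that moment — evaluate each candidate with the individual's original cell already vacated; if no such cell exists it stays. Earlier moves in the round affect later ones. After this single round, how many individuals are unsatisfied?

0

Initially unsatisfied (in order): (4,4).
  (4,4) → (1,1).
Resulting grid:
2 _ 2 2
2 _ 2 2
_ _ _ _
1 1 1 _
1 _ _ _
All satisfied now.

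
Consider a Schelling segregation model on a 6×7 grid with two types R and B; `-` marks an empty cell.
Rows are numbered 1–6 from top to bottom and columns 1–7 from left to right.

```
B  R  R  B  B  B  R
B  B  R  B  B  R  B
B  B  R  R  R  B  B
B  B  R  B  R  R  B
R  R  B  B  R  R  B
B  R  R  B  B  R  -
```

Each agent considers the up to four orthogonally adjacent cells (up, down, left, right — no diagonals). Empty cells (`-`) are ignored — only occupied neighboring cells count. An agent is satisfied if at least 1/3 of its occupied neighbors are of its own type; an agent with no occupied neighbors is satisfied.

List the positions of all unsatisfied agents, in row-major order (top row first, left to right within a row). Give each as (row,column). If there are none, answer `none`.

(1,7), (2,6), (3,6), (4,3), (4,4), (5,3), (6,1)

(1,1)B 1/2 ok
(1,2)R 1/3 ok
(1,3)R 2/3 ok
(1,4)B 2/3 ok
(1,5)B 3/3 ok
(1,6)B 1/3 ok
(1,7)R 0/2 unhappy
(2,1)B 3/3 ok
(2,2)B 2/4 ok
(2,3)R 2/4 ok
(2,4)B 2/4 ok
(2,5)B 2/4 ok
(2,6)R 0/4 unhappy
(2,7)B 1/3 ok
(3,1)B 3/3 ok
(3,2)B 3/4 ok
(3,3)R 3/4 ok
(3,4)R 2/4 ok
(3,5)R 2/4 ok
(3,6)B 1/4 unhappy
(3,7)B 3/3 ok
(4,1)B 2/3 ok
(4,2)B 2/4 ok
(4,3)R 1/4 unhappy
(4,4)B 1/4 unhappy
(4,5)R 3/4 ok
(4,6)R 2/4 ok
(4,7)B 2/3 ok
(5,1)R 1/3 ok
(5,2)R 2/4 ok
(5,3)B 1/4 unhappy
(5,4)B 3/4 ok
(5,5)R 2/4 ok
(5,6)R 3/4 ok
(5,7)B 1/2 ok
(6,1)B 0/2 unhappy
(6,2)R 2/3 ok
(6,3)R 1/3 ok
(6,4)B 2/3 ok
(6,5)B 1/3 ok
(6,6)R 1/2 ok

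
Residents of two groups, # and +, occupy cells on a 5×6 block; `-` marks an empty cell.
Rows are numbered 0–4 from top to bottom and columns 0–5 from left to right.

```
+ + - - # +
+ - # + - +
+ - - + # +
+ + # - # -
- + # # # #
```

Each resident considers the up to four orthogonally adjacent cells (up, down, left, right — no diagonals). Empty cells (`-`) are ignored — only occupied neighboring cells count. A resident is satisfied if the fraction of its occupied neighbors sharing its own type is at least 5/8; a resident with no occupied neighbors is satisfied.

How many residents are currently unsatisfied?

(0,0)+ 2/2 ok
(0,1)+ 1/1 ok
(0,4)# 0/1 unhappy
(0,5)+ 1/2 unhappy
(1,0)+ 2/2 ok
(1,2)# 0/1 unhappy
(1,3)+ 1/2 unhappy
(1,5)+ 2/2 ok
(2,0)+ 2/2 ok
(2,3)+ 1/2 unhappy
(2,4)# 1/3 unhappy
(2,5)+ 1/2 unhappy
(3,0)+ 2/2 ok
(3,1)+ 2/3 ok
(3,2)# 1/2 unhappy
(3,4)# 2/2 ok
(4,1)+ 1/2 unhappy
(4,2)# 2/3 ok
(4,3)# 2/2 ok
(4,4)# 3/3 ok
(4,5)# 1/1 ok
Unsatisfied: (0,4), (0,5), (1,2), (1,3), (2,3), (2,4), (2,5), (3,2), (4,1) — 9 in total.

9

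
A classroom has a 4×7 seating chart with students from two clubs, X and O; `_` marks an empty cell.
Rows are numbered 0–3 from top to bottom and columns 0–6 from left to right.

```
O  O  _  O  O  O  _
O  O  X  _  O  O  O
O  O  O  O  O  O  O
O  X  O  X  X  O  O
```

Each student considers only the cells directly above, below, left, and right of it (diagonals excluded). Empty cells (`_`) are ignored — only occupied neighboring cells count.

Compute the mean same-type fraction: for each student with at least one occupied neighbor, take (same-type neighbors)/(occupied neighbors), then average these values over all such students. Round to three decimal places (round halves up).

0.753

(0,0)O 2/2
(0,1)O 2/2
(0,3)O 1/1
(0,4)O 3/3
(0,5)O 2/2
(1,0)O 3/3
(1,1)O 3/4
(1,2)X 0/2
(1,4)O 3/3
(1,5)O 4/4
(1,6)O 2/2
(2,0)O 3/3
(2,1)O 3/4
(2,2)O 3/4
(2,3)O 2/3
(2,4)O 3/4
(2,5)O 4/4
(2,6)O 3/3
(3,0)O 1/2
(3,1)X 0/3
(3,2)O 1/3
(3,3)X 1/3
(3,4)X 1/3
(3,5)O 2/3
(3,6)O 2/2
Sum over 25 students: 2/2 + 2/2 + 1/1 + 3/3 + 2/2 + 3/3 + 3/4 + 0/2 + 3/3 + 4/4 + 2/2 + 3/3 + 3/4 + 3/4 + 2/3 + 3/4 + 4/4 + 3/3 + 1/2 + 0/3 + 1/3 + 1/3 + 1/3 + 2/3 + 2/2 = 113/6; mean = 113/6 ÷ 25 = 113/150 = 0.753333… → 0.753.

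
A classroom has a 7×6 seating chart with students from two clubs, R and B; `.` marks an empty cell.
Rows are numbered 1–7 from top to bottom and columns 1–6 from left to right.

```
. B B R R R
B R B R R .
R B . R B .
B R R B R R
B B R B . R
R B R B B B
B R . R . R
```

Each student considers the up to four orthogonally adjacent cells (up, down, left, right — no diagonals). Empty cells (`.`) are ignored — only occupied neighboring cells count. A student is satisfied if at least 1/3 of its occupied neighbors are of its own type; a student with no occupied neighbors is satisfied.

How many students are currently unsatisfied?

13

(1,2)B 1/2 ok
(1,3)B 2/3 ok
(1,4)R 2/3 ok
(1,5)R 3/3 ok
(1,6)R 1/1 ok
(2,1)B 0/2 unhappy
(2,2)R 0/4 unhappy
(2,3)B 1/3 ok
(2,4)R 3/4 ok
(2,5)R 2/3 ok
(3,1)R 0/3 unhappy
(3,2)B 0/3 unhappy
(3,4)R 1/3 ok
(3,5)B 0/3 unhappy
(4,1)B 1/3 ok
(4,2)R 1/4 unhappy
(4,3)R 2/3 ok
(4,4)B 1/4 unhappy
(4,5)R 1/3 ok
(4,6)R 2/2 ok
(5,1)B 2/3 ok
(5,2)B 2/4 ok
(5,3)R 2/4 ok
(5,4)B 2/3 ok
(5,6)R 1/2 ok
(6,1)R 0/3 unhappy
(6,2)B 1/4 unhappy
(6,3)R 1/3 ok
(6,4)B 2/4 ok
(6,5)B 2/2 ok
(6,6)B 1/3 ok
(7,1)B 0/2 unhappy
(7,2)R 0/2 unhappy
(7,4)R 0/1 unhappy
(7,6)R 0/1 unhappy
Unsatisfied: (2,1), (2,2), (3,1), (3,2), (3,5), (4,2), (4,4), (6,1), (6,2), (7,1), (7,2), (7,4), (7,6) — 13 in total.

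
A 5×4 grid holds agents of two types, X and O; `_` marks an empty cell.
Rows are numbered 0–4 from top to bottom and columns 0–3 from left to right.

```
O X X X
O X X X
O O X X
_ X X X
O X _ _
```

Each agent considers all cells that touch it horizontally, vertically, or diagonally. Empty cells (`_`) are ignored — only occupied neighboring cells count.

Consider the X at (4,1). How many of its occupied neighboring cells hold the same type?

2

Occupied neighbors of (4,1): (3,1)=X, (3,2)=X, (4,0)=O.
Same type (X): 2 of 3.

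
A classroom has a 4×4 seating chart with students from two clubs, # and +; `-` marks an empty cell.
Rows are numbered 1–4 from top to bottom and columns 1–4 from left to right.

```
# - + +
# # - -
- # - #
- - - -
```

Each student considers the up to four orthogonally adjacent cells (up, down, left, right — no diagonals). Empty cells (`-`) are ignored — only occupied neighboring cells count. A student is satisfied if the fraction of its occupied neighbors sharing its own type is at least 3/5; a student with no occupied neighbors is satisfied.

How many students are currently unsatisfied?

0

(1,1)# 1/1 ✓
(1,3)+ 1/1 ✓
(1,4)+ 1/1 ✓
(2,1)# 2/2 ✓
(2,2)# 2/2 ✓
(3,2)# 1/1 ✓
(3,4)# 0/0 ✓
Every one meets the threshold.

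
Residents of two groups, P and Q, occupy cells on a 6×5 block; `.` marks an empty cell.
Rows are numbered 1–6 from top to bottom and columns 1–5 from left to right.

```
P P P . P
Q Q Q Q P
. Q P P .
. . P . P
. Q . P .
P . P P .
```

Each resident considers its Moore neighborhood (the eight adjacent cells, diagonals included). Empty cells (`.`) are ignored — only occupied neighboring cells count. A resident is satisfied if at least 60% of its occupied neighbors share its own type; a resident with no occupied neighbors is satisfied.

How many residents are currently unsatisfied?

11

Row 1: (1,1)P 1/3 ✗ · (1,2)P 2/5 ✗ · (1,3)P 1/4 ✗ · (1,5)P 1/2 ✗
Row 2: (2,1)Q 2/4 ✗ · (2,2)Q 3/7 ✗ · (2,3)Q 3/7 ✗ · (2,4)Q 1/6 ✗ · (2,5)P 2/3 ✓
Row 3: (3,2)Q 3/5 ✓ · (3,3)P 2/6 ✗ · (3,4)P 4/6 ✓
Row 4: (4,3)P 3/5 ✓ · (4,5)P 2/2 ✓
Row 5: (5,2)Q 0/3 ✗ · (5,4)P 4/4 ✓
Row 6: (6,1)P 0/1 ✗ · (6,3)P 2/3 ✓ · (6,4)P 2/2 ✓
Unsatisfied: (1,1), (1,2), (1,3), (1,5), (2,1), (2,2), (2,3), (2,4), (3,3), (5,2), (6,1) — 11 in total.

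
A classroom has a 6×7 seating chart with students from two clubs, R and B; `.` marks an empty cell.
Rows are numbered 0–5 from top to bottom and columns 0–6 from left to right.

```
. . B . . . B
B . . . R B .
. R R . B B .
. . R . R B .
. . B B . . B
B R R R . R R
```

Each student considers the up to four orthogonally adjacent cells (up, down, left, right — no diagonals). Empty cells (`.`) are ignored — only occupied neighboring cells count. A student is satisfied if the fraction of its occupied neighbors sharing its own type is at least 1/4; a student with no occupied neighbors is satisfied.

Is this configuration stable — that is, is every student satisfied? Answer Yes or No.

No

Row 0: (0,2)B 0/0 ok · (0,6)B 0/0 ok
Row 1: (1,0)B 0/0 ok · (1,4)R 0/2 unhappy · (1,5)B 1/2 ok
Row 2: (2,1)R 1/1 ok · (2,2)R 2/2 ok · (2,4)B 1/3 ok · (2,5)B 3/3 ok
Row 3: (3,2)R 1/2 ok · (3,4)R 0/2 unhappy · (3,5)B 1/2 ok
Row 4: (4,2)B 1/3 ok · (4,3)B 1/2 ok · (4,6)B 0/1 unhappy
Row 5: (5,0)B 0/1 unhappy · (5,1)R 1/2 ok · (5,2)R 2/3 ok · (5,3)R 1/2 ok · (5,5)R 1/1 ok · (5,6)R 1/2 ok
For instance (1,4) has only 0/2 same-type neighbors, below 1/4.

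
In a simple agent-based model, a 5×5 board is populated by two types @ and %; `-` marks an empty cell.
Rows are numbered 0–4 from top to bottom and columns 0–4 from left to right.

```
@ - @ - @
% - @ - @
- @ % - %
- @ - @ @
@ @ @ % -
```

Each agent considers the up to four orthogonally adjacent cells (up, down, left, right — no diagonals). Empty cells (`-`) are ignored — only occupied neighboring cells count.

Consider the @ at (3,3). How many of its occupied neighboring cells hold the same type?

Occupied neighbors of (3,3): (4,3)=%, (3,4)=@.
Same type (@): 1 of 2.

1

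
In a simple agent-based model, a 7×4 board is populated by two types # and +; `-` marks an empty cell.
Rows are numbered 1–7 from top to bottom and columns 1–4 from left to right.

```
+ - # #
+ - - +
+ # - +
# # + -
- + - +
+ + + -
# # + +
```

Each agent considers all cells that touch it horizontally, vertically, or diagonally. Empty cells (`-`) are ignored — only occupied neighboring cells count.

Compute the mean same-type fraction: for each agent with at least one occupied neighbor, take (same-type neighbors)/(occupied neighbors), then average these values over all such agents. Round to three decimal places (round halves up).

Row 1: (1,1)+ 1/1 · (1,3)# 1/2 · (1,4)# 1/2
Row 2: (2,1)+ 2/3 · (2,4)+ 1/3
Row 3: (3,1)+ 1/4 · (3,2)# 2/5 · (3,4)+ 2/2
Row 4: (4,1)# 2/4 · (4,2)# 2/5 · (4,3)+ 3/5
Row 5: (5,2)+ 4/6 · (5,4)+ 2/2
Row 6: (6,1)+ 2/4 · (6,2)+ 4/6 · (6,3)+ 5/6
Row 7: (7,1)# 1/3 · (7,2)# 1/5 · (7,3)+ 3/4 · (7,4)+ 2/2
Sum over 20 agents: 1/1 + 1/2 + 1/2 + 2/3 + 1/3 + 1/4 + 2/5 + 2/2 + 2/4 + 2/5 + 3/5 + 4/6 + 2/2 + 2/4 + 4/6 + 5/6 + 1/3 + 1/5 + 3/4 + 2/2 = 121/10; mean = 121/10 ÷ 20 = 121/200 = 0.605 → 0.605.

0.605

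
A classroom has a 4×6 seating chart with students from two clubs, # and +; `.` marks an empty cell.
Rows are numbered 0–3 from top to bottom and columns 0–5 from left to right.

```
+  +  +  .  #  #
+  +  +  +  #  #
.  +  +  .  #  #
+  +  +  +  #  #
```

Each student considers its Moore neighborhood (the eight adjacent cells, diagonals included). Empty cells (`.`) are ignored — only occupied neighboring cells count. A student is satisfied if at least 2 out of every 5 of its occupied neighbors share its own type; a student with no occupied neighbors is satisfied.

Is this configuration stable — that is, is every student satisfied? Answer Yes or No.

(0,0)+ 3/3 satisfied
(0,1)+ 5/5 satisfied
(0,2)+ 4/4 satisfied
(0,4)# 3/4 satisfied
(0,5)# 3/3 satisfied
(1,0)+ 4/4 satisfied
(1,1)+ 7/7 satisfied
(1,2)+ 6/6 satisfied
(1,3)+ 3/6 satisfied
(1,4)# 5/6 satisfied
(1,5)# 5/5 satisfied
(2,1)+ 7/7 satisfied
(2,2)+ 7/7 satisfied
(2,4)# 5/7 satisfied
(2,5)# 5/5 satisfied
(3,0)+ 2/2 satisfied
(3,1)+ 4/4 satisfied
(3,2)+ 4/4 satisfied
(3,3)+ 2/4 satisfied
(3,4)# 3/4 satisfied
(3,5)# 3/3 satisfied
All meet the threshold, so the configuration is stable.

Yes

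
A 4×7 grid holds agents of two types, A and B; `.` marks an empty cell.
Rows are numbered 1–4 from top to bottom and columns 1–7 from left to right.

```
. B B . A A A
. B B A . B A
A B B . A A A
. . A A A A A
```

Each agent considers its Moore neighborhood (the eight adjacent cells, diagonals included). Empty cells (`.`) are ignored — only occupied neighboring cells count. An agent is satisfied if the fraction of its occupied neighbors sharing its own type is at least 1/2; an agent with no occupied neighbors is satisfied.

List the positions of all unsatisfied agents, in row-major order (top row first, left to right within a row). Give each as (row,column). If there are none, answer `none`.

(2,4), (2,6), (3,1), (4,3)

(1,2)B 3/3 satisfied
(1,3)B 3/4 satisfied
(1,5)A 2/3 satisfied
(1,6)A 3/4 satisfied
(1,7)A 2/3 satisfied
(2,2)B 5/6 satisfied
(2,3)B 5/6 satisfied
(2,4)A 2/5 not
(2,6)B 0/7 not
(2,7)A 4/5 satisfied
(3,1)A 0/2 not
(3,2)B 3/5 satisfied
(3,3)B 3/6 satisfied
(3,5)A 5/6 satisfied
(3,6)A 6/7 satisfied
(3,7)A 4/5 satisfied
(4,3)A 1/3 not
(4,4)A 3/4 satisfied
(4,5)A 4/4 satisfied
(4,6)A 5/5 satisfied
(4,7)A 3/3 satisfied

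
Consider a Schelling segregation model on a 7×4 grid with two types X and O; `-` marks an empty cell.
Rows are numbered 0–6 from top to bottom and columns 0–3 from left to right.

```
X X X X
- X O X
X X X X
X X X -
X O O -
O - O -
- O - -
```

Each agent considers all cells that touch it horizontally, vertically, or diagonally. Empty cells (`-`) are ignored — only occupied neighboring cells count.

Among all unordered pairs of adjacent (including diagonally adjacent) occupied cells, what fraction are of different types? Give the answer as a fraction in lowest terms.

15/49

Scan each occupied cell's neighbors to the right and below (and the two forward diagonals) so each pair is counted once.
From row 0: 3 unlike of 11 pairs (running 3/11).
From row 1: 5 unlike of 10 pairs (running 8/21).
From row 2: 0 unlike of 11 pairs (running 8/32).
From row 3: 5 unlike of 9 pairs (running 13/41).
From row 4: 2 unlike of 6 pairs (running 15/47).
From row 5: 0 unlike of 2 pairs (running 15/49).
Total adjacent occupied pairs: 49; unlike-type pairs: 15.
15/49 is already in lowest terms.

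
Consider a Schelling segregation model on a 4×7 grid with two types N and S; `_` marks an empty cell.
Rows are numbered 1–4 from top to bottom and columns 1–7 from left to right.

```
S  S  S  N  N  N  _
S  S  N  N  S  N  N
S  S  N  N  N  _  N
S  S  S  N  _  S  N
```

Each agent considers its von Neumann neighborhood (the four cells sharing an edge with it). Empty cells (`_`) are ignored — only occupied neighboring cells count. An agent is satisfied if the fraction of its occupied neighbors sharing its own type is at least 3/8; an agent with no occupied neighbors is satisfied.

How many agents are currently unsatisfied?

Row 1: (1,1)S 2/2 satisfied · (1,2)S 3/3 satisfied · (1,3)S 1/3 not · (1,4)N 2/3 satisfied · (1,5)N 2/3 satisfied · (1,6)N 2/2 satisfied
Row 2: (2,1)S 3/3 satisfied · (2,2)S 3/4 satisfied · (2,3)N 2/4 satisfied · (2,4)N 3/4 satisfied · (2,5)S 0/4 not · (2,6)N 2/3 satisfied · (2,7)N 2/2 satisfied
Row 3: (3,1)S 3/3 satisfied · (3,2)S 3/4 satisfied · (3,3)N 2/4 satisfied · (3,4)N 4/4 satisfied · (3,5)N 1/2 satisfied · (3,7)N 2/2 satisfied
Row 4: (4,1)S 2/2 satisfied · (4,2)S 3/3 satisfied · (4,3)S 1/3 not · (4,4)N 1/2 satisfied · (4,6)S 0/1 not · (4,7)N 1/2 satisfied
Unsatisfied: (1,3), (2,5), (4,3), (4,6) — 4 in total.

4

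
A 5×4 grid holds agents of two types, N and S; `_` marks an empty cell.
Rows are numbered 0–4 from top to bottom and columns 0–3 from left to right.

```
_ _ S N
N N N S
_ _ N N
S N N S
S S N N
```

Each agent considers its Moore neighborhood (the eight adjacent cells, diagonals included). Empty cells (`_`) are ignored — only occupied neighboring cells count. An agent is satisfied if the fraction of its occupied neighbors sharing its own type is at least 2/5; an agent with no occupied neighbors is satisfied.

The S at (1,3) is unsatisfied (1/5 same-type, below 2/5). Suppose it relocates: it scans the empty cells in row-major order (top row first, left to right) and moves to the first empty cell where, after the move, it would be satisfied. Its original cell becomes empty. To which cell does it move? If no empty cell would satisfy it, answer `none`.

none

Vacating (1,3). Empty cells in order:
  (0,0): 0/2 same-type → still unsatisfied.
  (0,1): 1/4 same-type → still unsatisfied.
  (2,0): 1/4 same-type → still unsatisfied.
  (2,1): 1/7 same-type → still unsatisfied.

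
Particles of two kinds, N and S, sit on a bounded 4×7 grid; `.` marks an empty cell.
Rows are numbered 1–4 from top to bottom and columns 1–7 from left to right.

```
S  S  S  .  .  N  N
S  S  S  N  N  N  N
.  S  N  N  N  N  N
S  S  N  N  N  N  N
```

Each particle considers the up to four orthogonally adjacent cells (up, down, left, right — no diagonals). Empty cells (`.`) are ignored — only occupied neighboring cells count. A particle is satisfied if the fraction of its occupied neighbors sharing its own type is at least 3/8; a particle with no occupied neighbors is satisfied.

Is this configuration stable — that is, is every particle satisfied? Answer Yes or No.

Yes

(1,1)S 2/2 ✓
(1,2)S 3/3 ✓
(1,3)S 2/2 ✓
(1,6)N 2/2 ✓
(1,7)N 2/2 ✓
(2,1)S 2/2 ✓
(2,2)S 4/4 ✓
(2,3)S 2/4 ✓
(2,4)N 2/3 ✓
(2,5)N 3/3 ✓
(2,6)N 4/4 ✓
(2,7)N 3/3 ✓
(3,2)S 2/3 ✓
(3,3)N 2/4 ✓
(3,4)N 4/4 ✓
(3,5)N 4/4 ✓
(3,6)N 4/4 ✓
(3,7)N 3/3 ✓
(4,1)S 1/1 ✓
(4,2)S 2/3 ✓
(4,3)N 2/3 ✓
(4,4)N 3/3 ✓
(4,5)N 3/3 ✓
(4,6)N 3/3 ✓
(4,7)N 2/2 ✓
All meet the threshold, so the configuration is stable.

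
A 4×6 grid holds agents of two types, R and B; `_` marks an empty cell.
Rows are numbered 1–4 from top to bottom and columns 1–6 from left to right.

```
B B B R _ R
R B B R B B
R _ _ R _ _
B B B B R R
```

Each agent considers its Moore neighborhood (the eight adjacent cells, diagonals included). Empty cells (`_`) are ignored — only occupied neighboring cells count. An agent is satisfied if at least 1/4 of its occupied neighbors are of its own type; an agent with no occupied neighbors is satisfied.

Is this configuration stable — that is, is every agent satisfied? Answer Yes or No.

Row 1: (1,1)B 2/3 satisfied · (1,2)B 4/5 satisfied · (1,3)B 3/5 satisfied · (1,4)R 1/4 satisfied · (1,6)R 0/2 not
Row 2: (2,1)R 1/4 satisfied · (2,2)B 4/6 satisfied · (2,3)B 3/6 satisfied · (2,4)R 2/5 satisfied · (2,5)B 1/5 not · (2,6)B 1/2 satisfied
Row 3: (3,1)R 1/4 satisfied · (3,4)R 2/6 satisfied
Row 4: (4,1)B 1/2 satisfied · (4,2)B 2/3 satisfied · (4,3)B 2/3 satisfied · (4,4)B 1/3 satisfied · (4,5)R 2/3 satisfied · (4,6)R 1/1 satisfied
For instance (1,6) has only 0/2 same-type neighbors, below 1/4.

No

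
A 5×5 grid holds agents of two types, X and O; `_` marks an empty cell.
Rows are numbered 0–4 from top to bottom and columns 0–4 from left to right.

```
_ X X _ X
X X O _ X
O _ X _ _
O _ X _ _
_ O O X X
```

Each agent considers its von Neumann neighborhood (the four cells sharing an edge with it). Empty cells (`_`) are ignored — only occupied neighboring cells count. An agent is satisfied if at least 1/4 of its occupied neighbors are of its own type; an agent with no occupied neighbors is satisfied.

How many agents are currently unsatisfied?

Row 0: (0,1)X 2/2 ok · (0,2)X 1/2 ok · (0,4)X 1/1 ok
Row 1: (1,0)X 1/2 ok · (1,1)X 2/3 ok · (1,2)O 0/3 unhappy · (1,4)X 1/1 ok
Row 2: (2,0)O 1/2 ok · (2,2)X 1/2 ok
Row 3: (3,0)O 1/1 ok · (3,2)X 1/2 ok
Row 4: (4,1)O 1/1 ok · (4,2)O 1/3 ok · (4,3)X 1/2 ok · (4,4)X 1/1 ok
Unsatisfied: (1,2) — 1 in total.

1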